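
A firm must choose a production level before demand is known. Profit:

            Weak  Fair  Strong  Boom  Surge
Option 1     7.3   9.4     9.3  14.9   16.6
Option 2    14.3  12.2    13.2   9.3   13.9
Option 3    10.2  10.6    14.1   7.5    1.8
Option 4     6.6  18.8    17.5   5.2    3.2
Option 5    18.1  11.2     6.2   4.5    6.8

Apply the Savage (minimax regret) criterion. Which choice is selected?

Option 2

Column bests: Weak=18.1, Fair=18.8, Strong=17.5, Boom=14.9, Surge=16.6.
Option 1 regrets: 10.8, 9.4, 8.2, 0.0, 0.0 → max 10.8
Option 2 regrets: 3.8, 6.6, 4.3, 5.6, 2.7 → max 6.6
Option 3 regrets: 7.9, 8.2, 3.4, 7.4, 14.8 → max 14.8
Option 4 regrets: 11.5, 0.0, 0.0, 9.7, 13.4 → max 13.4
Option 5 regrets: 0.0, 7.6, 11.3, 10.4, 9.8 → max 11.3
Smallest max regret = 6.6 → Option 2.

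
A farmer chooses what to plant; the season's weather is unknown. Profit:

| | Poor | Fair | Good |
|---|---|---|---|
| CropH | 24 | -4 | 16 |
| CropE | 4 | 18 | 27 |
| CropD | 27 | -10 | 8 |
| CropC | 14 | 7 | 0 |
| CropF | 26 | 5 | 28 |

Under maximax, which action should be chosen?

CropF

Row maxima: CropH=24, CropE=27, CropD=27, CropC=14, CropF=28
Best best-case = 28 → CropF.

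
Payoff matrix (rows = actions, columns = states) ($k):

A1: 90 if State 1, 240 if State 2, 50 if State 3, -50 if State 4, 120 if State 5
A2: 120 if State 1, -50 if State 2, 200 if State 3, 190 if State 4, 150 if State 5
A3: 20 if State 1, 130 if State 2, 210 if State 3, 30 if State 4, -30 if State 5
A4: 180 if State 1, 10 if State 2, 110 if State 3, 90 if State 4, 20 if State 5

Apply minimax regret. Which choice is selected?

A3

Column bests: State 1=180, State 2=240, State 3=210, State 4=190, State 5=150.
A1 regrets: 90, 0, 160, 240, 30 → max 240
A2 regrets: 60, 290, 10, 0, 0 → max 290
A3 regrets: 160, 110, 0, 160, 180 → max 180
A4 regrets: 0, 230, 100, 100, 130 → max 230
Smallest max regret = 180 → A3.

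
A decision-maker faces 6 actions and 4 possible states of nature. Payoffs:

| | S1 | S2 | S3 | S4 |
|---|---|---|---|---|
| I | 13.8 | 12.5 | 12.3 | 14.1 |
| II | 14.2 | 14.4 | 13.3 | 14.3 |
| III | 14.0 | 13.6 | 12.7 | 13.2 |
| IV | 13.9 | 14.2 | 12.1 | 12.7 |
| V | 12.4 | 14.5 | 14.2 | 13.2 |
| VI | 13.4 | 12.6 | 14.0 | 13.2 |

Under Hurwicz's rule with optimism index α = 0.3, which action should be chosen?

II

I: 0.3·14.1 + 0.7·12.3 = 12.84
II: 0.3·14.4 + 0.7·13.3 = 13.63
III: 0.3·14.0 + 0.7·12.7 = 13.09
IV: 0.3·14.2 + 0.7·12.1 = 12.73
V: 0.3·14.5 + 0.7·12.4 = 13.03
VI: 0.3·14.0 + 0.7·12.6 = 13.02
Highest Hurwicz score = 13.63 → II.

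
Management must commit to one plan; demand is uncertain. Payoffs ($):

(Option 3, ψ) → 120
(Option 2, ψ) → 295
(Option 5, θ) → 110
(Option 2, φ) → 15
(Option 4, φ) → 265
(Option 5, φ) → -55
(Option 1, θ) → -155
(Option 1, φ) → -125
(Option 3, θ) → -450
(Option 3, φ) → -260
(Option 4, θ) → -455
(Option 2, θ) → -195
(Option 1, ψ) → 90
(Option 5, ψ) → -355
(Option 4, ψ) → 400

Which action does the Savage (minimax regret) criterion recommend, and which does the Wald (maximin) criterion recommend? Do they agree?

minimax regret → Option 2; maximin → Option 1 (disagree)

Column bests: θ=110, φ=265, ψ=400.
Option 1 regrets: 265, 390, 310 → max 390
Option 2 regrets: 305, 250, 105 → max 305
Option 3 regrets: 560, 525, 280 → max 560
Option 4 regrets: 565, 0, 0 → max 565
Option 5 regrets: 0, 320, 755 → max 755
Smallest max regret = 305 → Option 2.
Row minima: Option 1=-155, Option 2=-195, Option 3=-450, Option 4=-455, Option 5=-355
Best worst-case = -155 → Option 1.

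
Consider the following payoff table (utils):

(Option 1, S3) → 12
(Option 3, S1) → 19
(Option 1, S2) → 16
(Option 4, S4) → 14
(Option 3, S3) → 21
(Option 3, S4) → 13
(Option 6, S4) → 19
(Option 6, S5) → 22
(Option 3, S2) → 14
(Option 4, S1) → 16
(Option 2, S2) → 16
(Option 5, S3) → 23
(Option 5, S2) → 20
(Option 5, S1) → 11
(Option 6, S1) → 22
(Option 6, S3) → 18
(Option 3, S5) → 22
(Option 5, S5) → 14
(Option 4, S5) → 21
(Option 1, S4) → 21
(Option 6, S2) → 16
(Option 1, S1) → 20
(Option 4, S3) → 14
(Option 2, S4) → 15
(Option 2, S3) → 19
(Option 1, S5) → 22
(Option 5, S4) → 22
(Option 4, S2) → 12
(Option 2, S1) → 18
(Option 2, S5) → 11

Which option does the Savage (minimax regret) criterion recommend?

Option 6

Column bests: S1=22, S2=20, S3=23, S4=22, S5=22.
Option 1 regrets: 2, 4, 11, 1, 0 → max 11
Option 2 regrets: 4, 4, 4, 7, 11 → max 11
Option 3 regrets: 3, 6, 2, 9, 0 → max 9
Option 4 regrets: 6, 8, 9, 8, 1 → max 9
Option 5 regrets: 11, 0, 0, 0, 8 → max 11
Option 6 regrets: 0, 4, 5, 3, 0 → max 5
Smallest max regret = 5 → Option 6.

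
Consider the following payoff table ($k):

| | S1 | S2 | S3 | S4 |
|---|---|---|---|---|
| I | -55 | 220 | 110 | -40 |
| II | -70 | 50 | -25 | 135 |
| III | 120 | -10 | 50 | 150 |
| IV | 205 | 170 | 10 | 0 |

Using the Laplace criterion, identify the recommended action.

Row averages: I=58.75, II=22.5, III=77.5, IV=96.25
Highest average = 96.25 → IV.

IV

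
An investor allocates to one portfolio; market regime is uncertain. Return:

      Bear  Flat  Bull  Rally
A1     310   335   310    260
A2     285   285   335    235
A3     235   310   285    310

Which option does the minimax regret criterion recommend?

Column bests: Bear=310, Flat=335, Bull=335, Rally=310.
A1 regrets: 0, 0, 25, 50 → max 50
A2 regrets: 25, 50, 0, 75 → max 75
A3 regrets: 75, 25, 50, 0 → max 75
Smallest max regret = 50 → A1.

A1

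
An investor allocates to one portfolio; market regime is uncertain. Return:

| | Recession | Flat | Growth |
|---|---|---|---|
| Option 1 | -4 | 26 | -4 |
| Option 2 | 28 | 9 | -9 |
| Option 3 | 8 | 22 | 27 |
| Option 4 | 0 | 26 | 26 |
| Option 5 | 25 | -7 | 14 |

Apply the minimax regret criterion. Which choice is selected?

Column bests: Recession=28, Flat=26, Growth=27.
Option 1 regrets: 32, 0, 31 → max 32
Option 2 regrets: 0, 17, 36 → max 36
Option 3 regrets: 20, 4, 0 → max 20
Option 4 regrets: 28, 0, 1 → max 28
Option 5 regrets: 3, 33, 13 → max 33
Smallest max regret = 20 → Option 3.

Option 3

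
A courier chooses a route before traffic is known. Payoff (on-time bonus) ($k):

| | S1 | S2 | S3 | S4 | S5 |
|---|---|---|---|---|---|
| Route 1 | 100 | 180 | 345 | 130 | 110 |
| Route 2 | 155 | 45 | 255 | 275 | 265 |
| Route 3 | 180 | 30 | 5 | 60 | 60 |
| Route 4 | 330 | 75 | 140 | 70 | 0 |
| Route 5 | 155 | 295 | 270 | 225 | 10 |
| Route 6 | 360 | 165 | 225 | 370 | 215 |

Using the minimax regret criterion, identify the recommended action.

Route 6

Column bests: S1=360, S2=295, S3=345, S4=370, S5=265.
Route 1 regrets: 260, 115, 0, 240, 155 → max 260
Route 2 regrets: 205, 250, 90, 95, 0 → max 250
Route 3 regrets: 180, 265, 340, 310, 205 → max 340
Route 4 regrets: 30, 220, 205, 300, 265 → max 300
Route 5 regrets: 205, 0, 75, 145, 255 → max 255
Route 6 regrets: 0, 130, 120, 0, 50 → max 130
Smallest max regret = 130 → Route 6.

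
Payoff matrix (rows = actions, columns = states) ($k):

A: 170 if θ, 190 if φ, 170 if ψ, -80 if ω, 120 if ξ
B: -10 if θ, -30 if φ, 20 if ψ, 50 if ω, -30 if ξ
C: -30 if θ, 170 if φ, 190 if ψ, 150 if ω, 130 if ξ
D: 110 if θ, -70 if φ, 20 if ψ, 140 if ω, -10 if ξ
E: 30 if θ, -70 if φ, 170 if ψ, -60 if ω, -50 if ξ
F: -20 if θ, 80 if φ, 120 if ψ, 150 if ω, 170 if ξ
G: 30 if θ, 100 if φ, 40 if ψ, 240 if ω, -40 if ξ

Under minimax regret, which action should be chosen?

F

Column bests: θ=170, φ=190, ψ=190, ω=240, ξ=170.
A regrets: 0, 0, 20, 320, 50 → max 320
B regrets: 180, 220, 170, 190, 200 → max 220
C regrets: 200, 20, 0, 90, 40 → max 200
D regrets: 60, 260, 170, 100, 180 → max 260
E regrets: 140, 260, 20, 300, 220 → max 300
F regrets: 190, 110, 70, 90, 0 → max 190
G regrets: 140, 90, 150, 0, 210 → max 210
Smallest max regret = 190 → F.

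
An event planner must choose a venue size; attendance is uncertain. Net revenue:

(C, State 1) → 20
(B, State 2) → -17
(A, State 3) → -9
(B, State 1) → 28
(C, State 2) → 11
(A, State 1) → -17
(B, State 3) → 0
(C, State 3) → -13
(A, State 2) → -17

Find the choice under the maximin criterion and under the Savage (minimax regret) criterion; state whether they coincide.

maximin → C; minimax regret → C (agree)

Row minima: A=-17, B=-17, C=-13
Best worst-case = -13 → C.
Column bests: State 1=28, State 2=11, State 3=0.
A regrets: 45, 28, 9 → max 45
B regrets: 0, 28, 0 → max 28
C regrets: 8, 0, 13 → max 13
Smallest max regret = 13 → C.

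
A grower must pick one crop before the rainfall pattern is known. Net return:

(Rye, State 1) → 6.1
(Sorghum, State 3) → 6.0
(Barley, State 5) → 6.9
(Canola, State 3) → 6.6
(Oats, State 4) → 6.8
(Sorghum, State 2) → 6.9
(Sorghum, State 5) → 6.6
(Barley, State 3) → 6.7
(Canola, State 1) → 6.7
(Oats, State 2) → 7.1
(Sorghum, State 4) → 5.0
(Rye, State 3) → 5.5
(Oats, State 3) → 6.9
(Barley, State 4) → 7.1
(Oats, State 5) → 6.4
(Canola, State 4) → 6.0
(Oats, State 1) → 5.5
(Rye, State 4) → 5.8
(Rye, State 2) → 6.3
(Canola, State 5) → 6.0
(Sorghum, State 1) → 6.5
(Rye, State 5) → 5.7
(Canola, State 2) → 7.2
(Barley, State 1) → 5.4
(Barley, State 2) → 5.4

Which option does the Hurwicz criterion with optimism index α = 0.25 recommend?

Canola

Sorghum: 0.25·6.9 + 0.75·5.0 = 5.475
Oats: 0.25·7.1 + 0.75·5.5 = 5.9
Canola: 0.25·7.2 + 0.75·6.0 = 6.3
Rye: 0.25·6.3 + 0.75·5.5 = 5.7
Barley: 0.25·7.1 + 0.75·5.4 = 5.825
Highest Hurwicz score = 6.3 → Canola.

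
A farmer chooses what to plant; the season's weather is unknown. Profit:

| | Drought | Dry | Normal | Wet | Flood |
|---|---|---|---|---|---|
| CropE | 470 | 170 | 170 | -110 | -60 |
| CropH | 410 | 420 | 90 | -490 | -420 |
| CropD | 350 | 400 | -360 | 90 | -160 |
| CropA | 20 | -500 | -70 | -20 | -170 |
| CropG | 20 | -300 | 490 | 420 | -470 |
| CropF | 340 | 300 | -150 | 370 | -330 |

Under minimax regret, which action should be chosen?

CropE

Column bests: Drought=470, Dry=420, Normal=490, Wet=420, Flood=-60.
CropE regrets: 0, 250, 320, 530, 0 → max 530
CropH regrets: 60, 0, 400, 910, 360 → max 910
CropD regrets: 120, 20, 850, 330, 100 → max 850
CropA regrets: 450, 920, 560, 440, 110 → max 920
CropG regrets: 450, 720, 0, 0, 410 → max 720
CropF regrets: 130, 120, 640, 50, 270 → max 640
Smallest max regret = 530 → CropE.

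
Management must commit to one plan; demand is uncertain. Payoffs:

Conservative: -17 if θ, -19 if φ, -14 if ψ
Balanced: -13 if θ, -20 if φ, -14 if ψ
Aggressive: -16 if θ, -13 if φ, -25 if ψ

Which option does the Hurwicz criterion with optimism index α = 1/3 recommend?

Conservative: 1/3·(-14) + 2/3·(-19) = -52/3
Balanced: 1/3·(-13) + 2/3·(-20) = -53/3
Aggressive: 1/3·(-13) + 2/3·(-25) = -21
Highest Hurwicz score = -52/3 → Conservative.

Conservative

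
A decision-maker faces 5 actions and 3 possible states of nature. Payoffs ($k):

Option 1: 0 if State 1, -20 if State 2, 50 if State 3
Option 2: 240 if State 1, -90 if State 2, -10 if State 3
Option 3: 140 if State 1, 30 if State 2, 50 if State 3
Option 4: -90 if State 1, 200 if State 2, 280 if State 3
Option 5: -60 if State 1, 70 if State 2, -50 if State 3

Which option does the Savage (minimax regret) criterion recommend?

Column bests: State 1=240, State 2=200, State 3=280.
Option 1 regrets: 240, 220, 230 → max 240
Option 2 regrets: 0, 290, 290 → max 290
Option 3 regrets: 100, 170, 230 → max 230
Option 4 regrets: 330, 0, 0 → max 330
Option 5 regrets: 300, 130, 330 → max 330
Smallest max regret = 230 → Option 3.

Option 3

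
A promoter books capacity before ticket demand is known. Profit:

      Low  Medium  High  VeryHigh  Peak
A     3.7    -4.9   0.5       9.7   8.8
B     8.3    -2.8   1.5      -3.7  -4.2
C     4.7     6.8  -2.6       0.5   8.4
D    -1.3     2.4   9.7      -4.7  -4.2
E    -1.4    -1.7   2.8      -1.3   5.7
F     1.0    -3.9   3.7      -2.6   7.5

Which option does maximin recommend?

E

Row minima: A=-4.9, B=-4.2, C=-2.6, D=-4.7, E=-1.7, F=-3.9
Best worst-case = -1.7 → E.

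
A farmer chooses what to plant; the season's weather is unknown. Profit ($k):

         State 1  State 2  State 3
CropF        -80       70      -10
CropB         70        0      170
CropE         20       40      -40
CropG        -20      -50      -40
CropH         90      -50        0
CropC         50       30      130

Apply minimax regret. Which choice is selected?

CropC

Column bests: State 1=90, State 2=70, State 3=170.
CropF regrets: 170, 0, 180 → max 180
CropB regrets: 20, 70, 0 → max 70
CropE regrets: 70, 30, 210 → max 210
CropG regrets: 110, 120, 210 → max 210
CropH regrets: 0, 120, 170 → max 170
CropC regrets: 40, 40, 40 → max 40
Smallest max regret = 40 → CropC.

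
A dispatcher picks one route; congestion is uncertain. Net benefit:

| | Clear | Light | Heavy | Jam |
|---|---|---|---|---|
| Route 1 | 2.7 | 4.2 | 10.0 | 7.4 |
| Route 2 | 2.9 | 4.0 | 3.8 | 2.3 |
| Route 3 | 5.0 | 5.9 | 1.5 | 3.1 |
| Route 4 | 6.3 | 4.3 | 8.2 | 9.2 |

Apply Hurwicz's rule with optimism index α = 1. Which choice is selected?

Route 1: 1·10.0 + 0·2.7 = 10
Route 2: 1·4.0 + 0·2.3 = 4
Route 3: 1·5.9 + 0·1.5 = 5.9
Route 4: 1·9.2 + 0·4.3 = 9.2
Highest Hurwicz score = 10 → Route 1.

Route 1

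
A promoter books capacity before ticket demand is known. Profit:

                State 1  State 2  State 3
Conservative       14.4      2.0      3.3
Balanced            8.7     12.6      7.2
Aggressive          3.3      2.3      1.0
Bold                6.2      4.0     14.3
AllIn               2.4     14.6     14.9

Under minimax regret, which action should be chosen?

Column bests: State 1=14.4, State 2=14.6, State 3=14.9.
Conservative regrets: 0.0, 12.6, 11.6 → max 12.6
Balanced regrets: 5.7, 2.0, 7.7 → max 7.7
Aggressive regrets: 11.1, 12.3, 13.9 → max 13.9
Bold regrets: 8.2, 10.6, 0.6 → max 10.6
AllIn regrets: 12.0, 0.0, 0.0 → max 12.0
Smallest max regret = 7.7 → Balanced.

Balanced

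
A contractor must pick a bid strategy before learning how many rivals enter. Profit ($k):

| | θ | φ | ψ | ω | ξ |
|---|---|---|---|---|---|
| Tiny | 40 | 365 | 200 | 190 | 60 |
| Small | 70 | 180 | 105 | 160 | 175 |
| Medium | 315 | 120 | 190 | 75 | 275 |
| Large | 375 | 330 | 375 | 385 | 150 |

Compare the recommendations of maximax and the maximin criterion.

Row maxima: Tiny=365, Small=180, Medium=315, Large=385
Best best-case = 385 → Large.
Row minima: Tiny=40, Small=70, Medium=75, Large=150
Best worst-case = 150 → Large.

maximax → Large; maximin → Large (agree)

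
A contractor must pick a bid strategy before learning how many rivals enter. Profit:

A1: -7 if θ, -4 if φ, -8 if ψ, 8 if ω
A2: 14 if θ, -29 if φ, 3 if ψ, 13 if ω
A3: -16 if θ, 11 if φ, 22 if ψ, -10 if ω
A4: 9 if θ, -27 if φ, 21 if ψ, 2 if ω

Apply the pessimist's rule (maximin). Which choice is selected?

Row minima: A1=-8, A2=-29, A3=-16, A4=-27
Best worst-case = -8 → A1.

A1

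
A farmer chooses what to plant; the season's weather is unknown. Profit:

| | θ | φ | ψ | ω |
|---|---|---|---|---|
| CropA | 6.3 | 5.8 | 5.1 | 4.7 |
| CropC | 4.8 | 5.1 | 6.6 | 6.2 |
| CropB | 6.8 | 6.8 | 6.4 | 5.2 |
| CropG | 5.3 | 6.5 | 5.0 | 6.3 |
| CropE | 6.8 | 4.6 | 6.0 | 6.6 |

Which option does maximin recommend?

CropB

Row minima: CropA=4.7, CropC=4.8, CropB=5.2, CropG=5.0, CropE=4.6
Best worst-case = 5.2 → CropB.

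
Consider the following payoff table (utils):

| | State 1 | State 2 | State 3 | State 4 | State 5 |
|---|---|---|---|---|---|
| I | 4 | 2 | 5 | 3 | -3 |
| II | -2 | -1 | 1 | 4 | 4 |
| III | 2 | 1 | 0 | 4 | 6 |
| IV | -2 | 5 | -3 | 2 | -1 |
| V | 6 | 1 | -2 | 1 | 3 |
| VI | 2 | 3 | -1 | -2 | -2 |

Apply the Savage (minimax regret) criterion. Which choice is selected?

Column bests: State 1=6, State 2=5, State 3=5, State 4=4, State 5=6.
I regrets: 2, 3, 0, 1, 9 → max 9
II regrets: 8, 6, 4, 0, 2 → max 8
III regrets: 4, 4, 5, 0, 0 → max 5
IV regrets: 8, 0, 8, 2, 7 → max 8
V regrets: 0, 4, 7, 3, 3 → max 7
VI regrets: 4, 2, 6, 6, 8 → max 8
Smallest max regret = 5 → III.

III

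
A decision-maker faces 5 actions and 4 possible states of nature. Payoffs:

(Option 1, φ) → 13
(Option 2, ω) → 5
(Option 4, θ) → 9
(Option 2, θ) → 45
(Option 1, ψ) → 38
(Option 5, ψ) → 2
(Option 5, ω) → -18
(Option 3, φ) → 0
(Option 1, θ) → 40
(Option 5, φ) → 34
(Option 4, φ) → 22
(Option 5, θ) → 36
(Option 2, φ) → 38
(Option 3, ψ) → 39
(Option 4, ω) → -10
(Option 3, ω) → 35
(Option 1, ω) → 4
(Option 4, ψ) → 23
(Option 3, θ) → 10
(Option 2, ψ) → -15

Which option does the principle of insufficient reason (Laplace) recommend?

Option 1

Row averages: Option 1=23.75, Option 2=18.25, Option 3=21, Option 4=11, Option 5=13.5
Highest average = 23.75 → Option 1.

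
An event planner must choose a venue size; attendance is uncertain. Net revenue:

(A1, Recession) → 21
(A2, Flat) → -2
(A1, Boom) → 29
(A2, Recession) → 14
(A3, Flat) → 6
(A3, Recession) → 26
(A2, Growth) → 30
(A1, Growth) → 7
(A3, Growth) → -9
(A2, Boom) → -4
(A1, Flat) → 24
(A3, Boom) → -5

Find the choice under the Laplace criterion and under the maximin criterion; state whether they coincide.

Row averages: A1=20.25, A2=9.5, A3=4.5
Highest average = 20.25 → A1.
Row minima: A1=7, A2=-4, A3=-9
Best worst-case = 7 → A1.

laplace → A1; maximin → A1 (agree)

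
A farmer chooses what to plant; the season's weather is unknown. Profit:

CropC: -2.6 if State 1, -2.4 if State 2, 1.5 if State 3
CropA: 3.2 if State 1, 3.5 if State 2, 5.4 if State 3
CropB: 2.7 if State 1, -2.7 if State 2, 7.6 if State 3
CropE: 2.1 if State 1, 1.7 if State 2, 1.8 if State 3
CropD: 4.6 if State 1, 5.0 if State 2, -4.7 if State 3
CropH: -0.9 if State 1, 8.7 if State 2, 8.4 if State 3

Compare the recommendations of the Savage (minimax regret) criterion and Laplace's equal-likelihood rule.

minimax regret → CropA; laplace → CropH (disagree)

Column bests: State 1=4.6, State 2=8.7, State 3=8.4.
CropC regrets: 7.2, 11.1, 6.9 → max 11.1
CropA regrets: 1.4, 5.2, 3.0 → max 5.2
CropB regrets: 1.9, 11.4, 0.8 → max 11.4
CropE regrets: 2.5, 7.0, 6.6 → max 7.0
CropD regrets: 0.0, 3.7, 13.1 → max 13.1
CropH regrets: 5.5, 0.0, 0.0 → max 5.5
Smallest max regret = 5.2 → CropA.
Row averages: CropC=-7/6, CropA=121/30, CropB=38/15, CropE=28/15, CropD=49/30, CropH=5.4
Highest average = 5.4 → CropH.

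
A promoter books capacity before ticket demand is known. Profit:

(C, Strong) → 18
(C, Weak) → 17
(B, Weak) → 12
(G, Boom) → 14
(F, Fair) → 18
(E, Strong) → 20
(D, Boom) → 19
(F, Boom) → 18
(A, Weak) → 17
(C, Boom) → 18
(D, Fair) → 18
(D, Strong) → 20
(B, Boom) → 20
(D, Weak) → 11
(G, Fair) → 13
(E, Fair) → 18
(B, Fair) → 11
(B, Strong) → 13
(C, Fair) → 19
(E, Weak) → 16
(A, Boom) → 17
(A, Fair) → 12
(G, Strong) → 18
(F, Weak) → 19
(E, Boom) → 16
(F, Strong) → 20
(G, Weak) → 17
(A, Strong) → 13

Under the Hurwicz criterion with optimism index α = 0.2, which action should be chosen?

A: 0.2·17 + 0.8·12 = 13
B: 0.2·20 + 0.8·11 = 12.8
C: 0.2·19 + 0.8·17 = 17.4
D: 0.2·20 + 0.8·11 = 12.8
E: 0.2·20 + 0.8·16 = 16.8
F: 0.2·20 + 0.8·18 = 18.4
G: 0.2·18 + 0.8·13 = 14
Highest Hurwicz score = 18.4 → F.

F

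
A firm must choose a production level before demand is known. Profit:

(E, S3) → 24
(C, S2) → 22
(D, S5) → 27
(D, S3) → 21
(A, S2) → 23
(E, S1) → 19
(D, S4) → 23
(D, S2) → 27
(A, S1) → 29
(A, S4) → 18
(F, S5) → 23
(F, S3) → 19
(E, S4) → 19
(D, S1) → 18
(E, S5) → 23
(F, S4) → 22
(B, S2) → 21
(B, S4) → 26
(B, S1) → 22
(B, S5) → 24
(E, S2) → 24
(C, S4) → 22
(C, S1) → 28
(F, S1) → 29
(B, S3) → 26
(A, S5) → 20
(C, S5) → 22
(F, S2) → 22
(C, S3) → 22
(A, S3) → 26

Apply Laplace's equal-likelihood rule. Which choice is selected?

B

Row averages: A=23.2, B=23.8, C=23.2, D=23.2, E=21.8, F=23
Highest average = 23.8 → B.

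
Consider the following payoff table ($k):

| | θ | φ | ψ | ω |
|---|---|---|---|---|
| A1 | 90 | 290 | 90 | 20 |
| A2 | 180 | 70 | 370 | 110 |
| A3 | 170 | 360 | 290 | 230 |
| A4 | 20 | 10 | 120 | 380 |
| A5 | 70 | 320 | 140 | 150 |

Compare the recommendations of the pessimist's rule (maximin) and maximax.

maximin → A3; maximax → A4 (disagree)

Row minima: A1=20, A2=70, A3=170, A4=10, A5=70
Best worst-case = 170 → A3.
Row maxima: A1=290, A2=370, A3=360, A4=380, A5=320
Best best-case = 380 → A4.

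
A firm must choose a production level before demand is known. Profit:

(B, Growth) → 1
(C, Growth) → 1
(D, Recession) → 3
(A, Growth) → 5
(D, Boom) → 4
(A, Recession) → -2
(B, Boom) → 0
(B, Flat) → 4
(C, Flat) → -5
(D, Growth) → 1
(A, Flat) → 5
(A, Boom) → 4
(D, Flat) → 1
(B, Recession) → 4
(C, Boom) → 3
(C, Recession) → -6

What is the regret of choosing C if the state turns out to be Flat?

10

Best payoff under Flat is 5.
Regret = 5 − (-5) = 10.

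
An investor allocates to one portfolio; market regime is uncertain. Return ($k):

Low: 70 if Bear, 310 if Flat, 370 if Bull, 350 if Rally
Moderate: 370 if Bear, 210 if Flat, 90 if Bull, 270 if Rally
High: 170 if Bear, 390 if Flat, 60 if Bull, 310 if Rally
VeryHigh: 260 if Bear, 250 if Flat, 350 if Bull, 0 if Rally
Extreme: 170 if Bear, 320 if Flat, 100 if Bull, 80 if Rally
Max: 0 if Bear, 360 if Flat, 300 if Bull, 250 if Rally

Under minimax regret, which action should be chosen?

Extreme

Column bests: Bear=370, Flat=390, Bull=370, Rally=350.
Low regrets: 300, 80, 0, 0 → max 300
Moderate regrets: 0, 180, 280, 80 → max 280
High regrets: 200, 0, 310, 40 → max 310
VeryHigh regrets: 110, 140, 20, 350 → max 350
Extreme regrets: 200, 70, 270, 270 → max 270
Max regrets: 370, 30, 70, 100 → max 370
Smallest max regret = 270 → Extreme.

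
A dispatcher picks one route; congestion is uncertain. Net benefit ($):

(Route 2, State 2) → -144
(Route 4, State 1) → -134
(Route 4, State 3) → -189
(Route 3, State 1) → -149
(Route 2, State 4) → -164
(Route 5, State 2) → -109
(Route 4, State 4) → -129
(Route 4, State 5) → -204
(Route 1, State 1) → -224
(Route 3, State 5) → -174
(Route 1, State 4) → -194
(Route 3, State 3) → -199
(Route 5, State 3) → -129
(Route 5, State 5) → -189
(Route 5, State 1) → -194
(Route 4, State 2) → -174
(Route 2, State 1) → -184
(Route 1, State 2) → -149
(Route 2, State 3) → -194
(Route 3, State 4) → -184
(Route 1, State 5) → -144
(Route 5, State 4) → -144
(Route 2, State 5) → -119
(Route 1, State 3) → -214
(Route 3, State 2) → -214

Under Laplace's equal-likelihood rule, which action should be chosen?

Route 5

Row averages: Route 1=-185, Route 2=-161, Route 3=-184, Route 4=-166, Route 5=-153
Highest average = -153 → Route 5.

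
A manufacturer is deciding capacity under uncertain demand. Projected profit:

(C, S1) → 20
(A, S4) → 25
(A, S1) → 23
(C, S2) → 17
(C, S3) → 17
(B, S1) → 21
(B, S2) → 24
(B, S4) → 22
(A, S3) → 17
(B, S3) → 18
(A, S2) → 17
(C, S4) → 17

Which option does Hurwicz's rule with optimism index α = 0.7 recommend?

A: 0.7·25 + 0.3·17 = 22.6
B: 0.7·24 + 0.3·18 = 22.2
C: 0.7·20 + 0.3·17 = 19.1
Highest Hurwicz score = 22.6 → A.

A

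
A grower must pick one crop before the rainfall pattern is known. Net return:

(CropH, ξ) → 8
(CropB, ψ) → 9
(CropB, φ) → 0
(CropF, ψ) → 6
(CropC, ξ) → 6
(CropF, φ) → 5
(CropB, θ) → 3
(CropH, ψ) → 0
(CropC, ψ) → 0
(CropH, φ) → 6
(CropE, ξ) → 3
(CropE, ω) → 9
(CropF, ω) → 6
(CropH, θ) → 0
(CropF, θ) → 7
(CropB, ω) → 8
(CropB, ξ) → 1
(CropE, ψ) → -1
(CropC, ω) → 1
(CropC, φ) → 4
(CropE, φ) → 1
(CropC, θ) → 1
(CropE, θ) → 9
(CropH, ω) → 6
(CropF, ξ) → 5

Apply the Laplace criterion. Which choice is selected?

Row averages: CropF=5.8, CropB=4.2, CropE=4.2, CropH=4, CropC=2.4
Highest average = 5.8 → CropF.

CropF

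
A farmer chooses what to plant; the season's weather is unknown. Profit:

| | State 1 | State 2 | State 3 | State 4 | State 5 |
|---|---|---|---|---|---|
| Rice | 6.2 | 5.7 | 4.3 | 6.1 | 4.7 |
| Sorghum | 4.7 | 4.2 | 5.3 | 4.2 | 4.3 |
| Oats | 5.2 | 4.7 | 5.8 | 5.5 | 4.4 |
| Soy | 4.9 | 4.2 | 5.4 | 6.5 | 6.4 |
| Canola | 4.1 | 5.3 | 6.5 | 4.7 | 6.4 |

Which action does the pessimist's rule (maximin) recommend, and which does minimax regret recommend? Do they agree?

Row minima: Rice=4.3, Sorghum=4.2, Oats=4.4, Soy=4.2, Canola=4.1
Best worst-case = 4.4 → Oats.
Column bests: State 1=6.2, State 2=5.7, State 3=6.5, State 4=6.5, State 5=6.4.
Rice regrets: 0.0, 0.0, 2.2, 0.4, 1.7 → max 2.2
Sorghum regrets: 1.5, 1.5, 1.2, 2.3, 2.1 → max 2.3
Oats regrets: 1.0, 1.0, 0.7, 1.0, 2.0 → max 2.0
Soy regrets: 1.3, 1.5, 1.1, 0.0, 0.0 → max 1.5
Canola regrets: 2.1, 0.4, 0.0, 1.8, 0.0 → max 2.1
Smallest max regret = 1.5 → Soy.

maximin → Oats; minimax regret → Soy (disagree)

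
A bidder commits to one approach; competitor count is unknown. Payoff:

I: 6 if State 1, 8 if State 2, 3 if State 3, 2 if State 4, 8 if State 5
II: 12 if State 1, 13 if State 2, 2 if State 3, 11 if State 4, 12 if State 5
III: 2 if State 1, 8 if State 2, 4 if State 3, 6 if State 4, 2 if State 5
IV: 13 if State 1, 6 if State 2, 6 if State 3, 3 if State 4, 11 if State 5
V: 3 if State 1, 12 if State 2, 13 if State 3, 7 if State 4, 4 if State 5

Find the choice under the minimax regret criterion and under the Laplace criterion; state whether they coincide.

minimax regret → IV; laplace → II (disagree)

Column bests: State 1=13, State 2=13, State 3=13, State 4=11, State 5=12.
I regrets: 7, 5, 10, 9, 4 → max 10
II regrets: 1, 0, 11, 0, 0 → max 11
III regrets: 11, 5, 9, 5, 10 → max 11
IV regrets: 0, 7, 7, 8, 1 → max 8
V regrets: 10, 1, 0, 4, 8 → max 10
Smallest max regret = 8 → IV.
Row averages: I=5.4, II=10, III=4.4, IV=7.8, V=7.8
Highest average = 10 → II.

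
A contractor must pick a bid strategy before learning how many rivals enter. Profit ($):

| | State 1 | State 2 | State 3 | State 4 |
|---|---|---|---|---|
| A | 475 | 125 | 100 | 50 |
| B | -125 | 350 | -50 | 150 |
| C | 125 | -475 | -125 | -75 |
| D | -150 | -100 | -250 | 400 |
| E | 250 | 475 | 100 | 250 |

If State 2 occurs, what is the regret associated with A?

Best payoff under State 2 is 475.
Regret = 475 − 125 = 350.

350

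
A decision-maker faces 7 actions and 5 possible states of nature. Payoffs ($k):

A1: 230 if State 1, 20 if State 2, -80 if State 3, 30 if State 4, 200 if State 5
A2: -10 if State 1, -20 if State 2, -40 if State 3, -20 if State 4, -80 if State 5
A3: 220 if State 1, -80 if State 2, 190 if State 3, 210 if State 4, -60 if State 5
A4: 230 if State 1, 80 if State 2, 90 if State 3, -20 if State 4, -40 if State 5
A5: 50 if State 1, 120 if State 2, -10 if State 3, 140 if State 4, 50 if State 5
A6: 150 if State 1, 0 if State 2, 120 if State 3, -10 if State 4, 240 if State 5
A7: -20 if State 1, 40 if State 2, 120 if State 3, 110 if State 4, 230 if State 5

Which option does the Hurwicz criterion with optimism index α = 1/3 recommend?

A6

A1: 1/3·230 + 2/3·(-80) = 70/3
A2: 1/3·(-10) + 2/3·(-80) = -170/3
A3: 1/3·220 + 2/3·(-80) = 20
A4: 1/3·230 + 2/3·(-40) = 50
A5: 1/3·140 + 2/3·(-10) = 40
A6: 1/3·240 + 2/3·(-10) = 220/3
A7: 1/3·230 + 2/3·(-20) = 190/3
Highest Hurwicz score = 220/3 → A6.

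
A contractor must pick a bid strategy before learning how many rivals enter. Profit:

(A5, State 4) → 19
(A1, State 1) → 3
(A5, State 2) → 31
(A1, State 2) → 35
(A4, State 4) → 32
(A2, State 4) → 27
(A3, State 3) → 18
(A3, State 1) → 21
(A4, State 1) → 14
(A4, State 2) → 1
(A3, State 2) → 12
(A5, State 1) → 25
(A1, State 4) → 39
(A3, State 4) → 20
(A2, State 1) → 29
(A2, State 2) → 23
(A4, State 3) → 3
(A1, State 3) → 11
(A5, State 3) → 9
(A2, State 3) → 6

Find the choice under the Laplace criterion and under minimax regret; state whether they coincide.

laplace → A1; minimax regret → A2 (disagree)

Row averages: A1=22, A2=21.25, A3=17.75, A4=12.5, A5=21
Highest average = 22 → A1.
Column bests: State 1=29, State 2=35, State 3=18, State 4=39.
A1 regrets: 26, 0, 7, 0 → max 26
A2 regrets: 0, 12, 12, 12 → max 12
A3 regrets: 8, 23, 0, 19 → max 23
A4 regrets: 15, 34, 15, 7 → max 34
A5 regrets: 4, 4, 9, 20 → max 20
Smallest max regret = 12 → A2.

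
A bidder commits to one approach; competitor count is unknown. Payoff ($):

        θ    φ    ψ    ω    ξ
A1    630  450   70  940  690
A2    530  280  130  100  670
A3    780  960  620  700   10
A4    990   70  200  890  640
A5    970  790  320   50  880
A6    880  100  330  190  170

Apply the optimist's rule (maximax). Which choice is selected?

A4

Row maxima: A1=940, A2=670, A3=960, A4=990, A5=970, A6=880
Best best-case = 990 → A4.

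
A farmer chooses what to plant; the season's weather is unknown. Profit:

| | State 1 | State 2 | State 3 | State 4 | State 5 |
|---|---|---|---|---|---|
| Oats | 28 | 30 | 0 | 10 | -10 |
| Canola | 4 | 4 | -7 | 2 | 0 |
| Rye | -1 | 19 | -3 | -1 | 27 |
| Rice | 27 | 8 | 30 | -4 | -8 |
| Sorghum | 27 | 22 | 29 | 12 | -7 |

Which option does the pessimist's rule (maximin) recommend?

Rye

Row minima: Oats=-10, Canola=-7, Rye=-3, Rice=-8, Sorghum=-7
Best worst-case = -3 → Rye.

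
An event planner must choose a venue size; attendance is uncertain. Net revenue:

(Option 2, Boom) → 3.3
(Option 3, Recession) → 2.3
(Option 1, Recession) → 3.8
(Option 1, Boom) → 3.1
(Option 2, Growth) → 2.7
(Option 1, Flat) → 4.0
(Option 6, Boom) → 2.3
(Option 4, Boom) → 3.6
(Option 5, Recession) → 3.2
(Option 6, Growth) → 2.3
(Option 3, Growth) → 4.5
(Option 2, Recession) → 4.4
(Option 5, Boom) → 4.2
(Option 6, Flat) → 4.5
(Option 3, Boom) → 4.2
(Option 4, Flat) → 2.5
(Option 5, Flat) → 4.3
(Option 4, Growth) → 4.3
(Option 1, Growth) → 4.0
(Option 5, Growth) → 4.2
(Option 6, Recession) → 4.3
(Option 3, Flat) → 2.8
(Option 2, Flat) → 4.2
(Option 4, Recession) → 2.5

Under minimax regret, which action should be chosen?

Column bests: Recession=4.4, Flat=4.5, Growth=4.5, Boom=4.2.
Option 1 regrets: 0.6, 0.5, 0.5, 1.1 → max 1.1
Option 2 regrets: 0.0, 0.3, 1.8, 0.9 → max 1.8
Option 3 regrets: 2.1, 1.7, 0.0, 0.0 → max 2.1
Option 4 regrets: 1.9, 2.0, 0.2, 0.6 → max 2.0
Option 5 regrets: 1.2, 0.2, 0.3, 0.0 → max 1.2
Option 6 regrets: 0.1, 0.0, 2.2, 1.9 → max 2.2
Smallest max regret = 1.1 → Option 1.

Option 1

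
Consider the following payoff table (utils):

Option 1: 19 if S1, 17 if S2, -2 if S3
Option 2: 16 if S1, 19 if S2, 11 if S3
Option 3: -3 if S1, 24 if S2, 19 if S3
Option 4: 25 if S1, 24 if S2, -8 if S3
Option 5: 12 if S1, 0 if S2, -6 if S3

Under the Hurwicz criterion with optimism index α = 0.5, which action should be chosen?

Option 2

Option 1: 0.5·19 + 0.5·(-2) = 8.5
Option 2: 0.5·19 + 0.5·11 = 15
Option 3: 0.5·24 + 0.5·(-3) = 10.5
Option 4: 0.5·25 + 0.5·(-8) = 8.5
Option 5: 0.5·12 + 0.5·(-6) = 3
Highest Hurwicz score = 15 → Option 2.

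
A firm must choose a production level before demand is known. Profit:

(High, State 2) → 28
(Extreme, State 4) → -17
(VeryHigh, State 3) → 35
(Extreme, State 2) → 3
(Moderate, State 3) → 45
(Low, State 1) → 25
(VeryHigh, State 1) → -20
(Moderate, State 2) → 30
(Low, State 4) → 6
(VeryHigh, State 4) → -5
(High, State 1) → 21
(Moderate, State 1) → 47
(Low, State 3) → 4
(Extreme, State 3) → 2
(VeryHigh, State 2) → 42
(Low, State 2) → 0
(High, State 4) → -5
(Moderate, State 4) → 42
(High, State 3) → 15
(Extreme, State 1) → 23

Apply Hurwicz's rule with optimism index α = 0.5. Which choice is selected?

Low: 0.5·25 + 0.5·0 = 12.5
Moderate: 0.5·47 + 0.5·30 = 38.5
High: 0.5·28 + 0.5·(-5) = 11.5
VeryHigh: 0.5·42 + 0.5·(-20) = 11
Extreme: 0.5·23 + 0.5·(-17) = 3
Highest Hurwicz score = 38.5 → Moderate.

Moderate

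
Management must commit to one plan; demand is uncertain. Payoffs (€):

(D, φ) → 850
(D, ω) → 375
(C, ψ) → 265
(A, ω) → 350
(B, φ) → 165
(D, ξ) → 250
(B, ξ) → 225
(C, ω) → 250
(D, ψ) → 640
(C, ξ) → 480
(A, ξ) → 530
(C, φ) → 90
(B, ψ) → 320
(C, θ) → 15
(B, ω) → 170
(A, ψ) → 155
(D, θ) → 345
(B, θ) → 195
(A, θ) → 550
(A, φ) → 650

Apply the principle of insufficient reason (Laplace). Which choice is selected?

Row averages: A=447, B=215, C=220, D=492
Highest average = 492 → D.

D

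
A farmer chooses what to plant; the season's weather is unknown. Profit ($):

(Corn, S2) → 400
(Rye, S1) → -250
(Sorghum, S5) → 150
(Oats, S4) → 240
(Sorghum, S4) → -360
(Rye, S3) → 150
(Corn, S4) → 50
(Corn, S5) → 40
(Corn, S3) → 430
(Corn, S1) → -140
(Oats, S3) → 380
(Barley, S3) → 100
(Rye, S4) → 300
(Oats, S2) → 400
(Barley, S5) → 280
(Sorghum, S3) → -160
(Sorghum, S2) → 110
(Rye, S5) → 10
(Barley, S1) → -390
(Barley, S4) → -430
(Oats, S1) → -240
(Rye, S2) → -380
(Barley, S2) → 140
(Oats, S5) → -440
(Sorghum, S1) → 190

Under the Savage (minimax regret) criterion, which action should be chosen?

Corn

Column bests: S1=190, S2=400, S3=430, S4=300, S5=280.
Barley regrets: 580, 260, 330, 730, 0 → max 730
Rye regrets: 440, 780, 280, 0, 270 → max 780
Oats regrets: 430, 0, 50, 60, 720 → max 720
Sorghum regrets: 0, 290, 590, 660, 130 → max 660
Corn regrets: 330, 0, 0, 250, 240 → max 330
Smallest max regret = 330 → Corn.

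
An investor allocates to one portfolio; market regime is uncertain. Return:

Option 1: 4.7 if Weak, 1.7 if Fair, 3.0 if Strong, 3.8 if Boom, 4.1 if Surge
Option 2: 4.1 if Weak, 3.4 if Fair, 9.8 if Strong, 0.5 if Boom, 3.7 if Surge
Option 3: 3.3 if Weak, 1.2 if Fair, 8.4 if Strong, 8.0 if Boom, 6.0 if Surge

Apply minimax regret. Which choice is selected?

Option 3

Column bests: Weak=4.7, Fair=3.4, Strong=9.8, Boom=8.0, Surge=6.0.
Option 1 regrets: 0.0, 1.7, 6.8, 4.2, 1.9 → max 6.8
Option 2 regrets: 0.6, 0.0, 0.0, 7.5, 2.3 → max 7.5
Option 3 regrets: 1.4, 2.2, 1.4, 0.0, 0.0 → max 2.2
Smallest max regret = 2.2 → Option 3.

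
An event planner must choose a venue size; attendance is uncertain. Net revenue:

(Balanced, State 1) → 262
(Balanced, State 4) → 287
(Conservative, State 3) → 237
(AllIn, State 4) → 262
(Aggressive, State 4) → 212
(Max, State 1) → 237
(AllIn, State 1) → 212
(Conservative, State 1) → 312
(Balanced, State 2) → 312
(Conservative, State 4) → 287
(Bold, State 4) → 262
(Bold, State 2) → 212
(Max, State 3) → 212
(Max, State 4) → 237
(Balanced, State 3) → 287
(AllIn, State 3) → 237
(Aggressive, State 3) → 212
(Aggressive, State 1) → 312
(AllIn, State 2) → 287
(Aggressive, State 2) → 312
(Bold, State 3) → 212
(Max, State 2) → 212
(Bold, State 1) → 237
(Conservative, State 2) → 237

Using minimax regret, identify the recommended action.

Balanced

Column bests: State 1=312, State 2=312, State 3=287, State 4=287.
Conservative regrets: 0, 75, 50, 0 → max 75
Balanced regrets: 50, 0, 0, 0 → max 50
Aggressive regrets: 0, 0, 75, 75 → max 75
Bold regrets: 75, 100, 75, 25 → max 100
AllIn regrets: 100, 25, 50, 25 → max 100
Max regrets: 75, 100, 75, 50 → max 100
Smallest max regret = 50 → Balanced.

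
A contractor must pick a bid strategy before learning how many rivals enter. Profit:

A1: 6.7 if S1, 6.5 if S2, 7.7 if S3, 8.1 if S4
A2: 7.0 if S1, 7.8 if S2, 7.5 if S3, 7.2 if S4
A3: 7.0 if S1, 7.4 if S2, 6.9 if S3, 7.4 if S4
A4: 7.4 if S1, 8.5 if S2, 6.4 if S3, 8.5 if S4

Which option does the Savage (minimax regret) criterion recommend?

A3

Column bests: S1=7.4, S2=8.5, S3=7.7, S4=8.5.
A1 regrets: 0.7, 2.0, 0.0, 0.4 → max 2.0
A2 regrets: 0.4, 0.7, 0.2, 1.3 → max 1.3
A3 regrets: 0.4, 1.1, 0.8, 1.1 → max 1.1
A4 regrets: 0.0, 0.0, 1.3, 0.0 → max 1.3
Smallest max regret = 1.1 → A3.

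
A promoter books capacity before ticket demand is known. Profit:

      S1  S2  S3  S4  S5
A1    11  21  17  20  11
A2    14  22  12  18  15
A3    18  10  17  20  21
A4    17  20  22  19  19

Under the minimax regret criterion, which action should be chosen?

A4

Column bests: S1=18, S2=22, S3=22, S4=20, S5=21.
A1 regrets: 7, 1, 5, 0, 10 → max 10
A2 regrets: 4, 0, 10, 2, 6 → max 10
A3 regrets: 0, 12, 5, 0, 0 → max 12
A4 regrets: 1, 2, 0, 1, 2 → max 2
Smallest max regret = 2 → A4.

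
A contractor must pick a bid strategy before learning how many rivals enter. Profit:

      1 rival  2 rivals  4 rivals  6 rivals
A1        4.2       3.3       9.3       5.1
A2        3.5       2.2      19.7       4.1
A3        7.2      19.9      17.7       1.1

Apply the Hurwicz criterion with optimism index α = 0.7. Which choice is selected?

A1: 0.7·9.3 + 0.3·3.3 = 7.5
A2: 0.7·19.7 + 0.3·2.2 = 14.45
A3: 0.7·19.9 + 0.3·1.1 = 14.26
Highest Hurwicz score = 14.45 → A2.

A2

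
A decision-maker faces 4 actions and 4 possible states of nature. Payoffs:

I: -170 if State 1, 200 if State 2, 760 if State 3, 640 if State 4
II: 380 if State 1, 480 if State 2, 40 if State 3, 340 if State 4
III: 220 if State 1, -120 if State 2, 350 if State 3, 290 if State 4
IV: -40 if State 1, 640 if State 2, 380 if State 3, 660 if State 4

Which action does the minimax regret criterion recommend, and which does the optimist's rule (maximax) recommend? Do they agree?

Column bests: State 1=380, State 2=640, State 3=760, State 4=660.
I regrets: 550, 440, 0, 20 → max 550
II regrets: 0, 160, 720, 320 → max 720
III regrets: 160, 760, 410, 370 → max 760
IV regrets: 420, 0, 380, 0 → max 420
Smallest max regret = 420 → IV.
Row maxima: I=760, II=480, III=350, IV=660
Best best-case = 760 → I.

minimax regret → IV; maximax → I (disagree)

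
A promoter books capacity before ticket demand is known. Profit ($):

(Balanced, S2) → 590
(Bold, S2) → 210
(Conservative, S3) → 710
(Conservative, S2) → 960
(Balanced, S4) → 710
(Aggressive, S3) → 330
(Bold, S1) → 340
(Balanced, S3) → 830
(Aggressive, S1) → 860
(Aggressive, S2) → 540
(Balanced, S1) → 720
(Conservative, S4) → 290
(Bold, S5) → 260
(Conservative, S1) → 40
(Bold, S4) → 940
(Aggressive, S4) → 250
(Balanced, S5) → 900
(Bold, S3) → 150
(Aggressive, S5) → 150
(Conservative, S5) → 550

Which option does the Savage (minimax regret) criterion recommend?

Balanced

Column bests: S1=860, S2=960, S3=830, S4=940, S5=900.
Conservative regrets: 820, 0, 120, 650, 350 → max 820
Balanced regrets: 140, 370, 0, 230, 0 → max 370
Aggressive regrets: 0, 420, 500, 690, 750 → max 750
Bold regrets: 520, 750, 680, 0, 640 → max 750
Smallest max regret = 370 → Balanced.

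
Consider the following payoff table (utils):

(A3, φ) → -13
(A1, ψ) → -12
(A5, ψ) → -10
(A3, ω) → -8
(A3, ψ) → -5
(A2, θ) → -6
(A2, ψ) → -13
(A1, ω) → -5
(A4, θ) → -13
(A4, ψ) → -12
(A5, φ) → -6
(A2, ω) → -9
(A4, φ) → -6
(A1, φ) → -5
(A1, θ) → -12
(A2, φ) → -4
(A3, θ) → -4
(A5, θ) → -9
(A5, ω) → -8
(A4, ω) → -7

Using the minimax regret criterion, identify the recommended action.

Column bests: θ=-4, φ=-4, ψ=-5, ω=-5.
A1 regrets: 8, 1, 7, 0 → max 8
A2 regrets: 2, 0, 8, 4 → max 8
A3 regrets: 0, 9, 0, 3 → max 9
A4 regrets: 9, 2, 7, 2 → max 9
A5 regrets: 5, 2, 5, 3 → max 5
Smallest max regret = 5 → A5.

A5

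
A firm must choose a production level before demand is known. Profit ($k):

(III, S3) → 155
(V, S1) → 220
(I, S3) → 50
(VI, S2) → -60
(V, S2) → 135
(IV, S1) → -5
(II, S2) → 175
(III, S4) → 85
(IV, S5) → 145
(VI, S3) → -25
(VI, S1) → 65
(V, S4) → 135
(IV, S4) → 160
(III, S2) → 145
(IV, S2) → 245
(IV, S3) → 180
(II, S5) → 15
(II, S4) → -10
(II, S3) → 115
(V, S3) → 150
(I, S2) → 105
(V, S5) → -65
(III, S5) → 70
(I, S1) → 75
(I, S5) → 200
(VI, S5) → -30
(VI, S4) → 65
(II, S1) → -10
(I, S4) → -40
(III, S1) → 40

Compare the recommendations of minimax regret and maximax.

minimax regret → III; maximax → IV (disagree)

Column bests: S1=220, S2=245, S3=180, S4=160, S5=200.
I regrets: 145, 140, 130, 200, 0 → max 200
II regrets: 230, 70, 65, 170, 185 → max 230
III regrets: 180, 100, 25, 75, 130 → max 180
IV regrets: 225, 0, 0, 0, 55 → max 225
V regrets: 0, 110, 30, 25, 265 → max 265
VI regrets: 155, 305, 205, 95, 230 → max 305
Smallest max regret = 180 → III.
Row maxima: I=200, II=175, III=155, IV=245, V=220, VI=65
Best best-case = 245 → IV.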